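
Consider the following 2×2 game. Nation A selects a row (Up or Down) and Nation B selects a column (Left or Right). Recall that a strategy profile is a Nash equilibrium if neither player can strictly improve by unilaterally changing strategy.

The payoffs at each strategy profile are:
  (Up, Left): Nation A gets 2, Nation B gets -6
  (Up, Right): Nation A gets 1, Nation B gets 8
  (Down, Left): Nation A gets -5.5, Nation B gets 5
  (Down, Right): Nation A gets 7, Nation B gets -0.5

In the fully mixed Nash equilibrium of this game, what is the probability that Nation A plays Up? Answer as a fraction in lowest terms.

Let x be the probability that Nation A plays Up. In a completely mixed equilibrium, Nation B must be indifferent between Left and Right.
Nation B's expected payoff from Left is −6x + 5(1−x); from Right it is 8x − 0.5(1−x).
Setting these equal: −11x + 5 = 8.5x − 0.5, so x = 11/39.

11/39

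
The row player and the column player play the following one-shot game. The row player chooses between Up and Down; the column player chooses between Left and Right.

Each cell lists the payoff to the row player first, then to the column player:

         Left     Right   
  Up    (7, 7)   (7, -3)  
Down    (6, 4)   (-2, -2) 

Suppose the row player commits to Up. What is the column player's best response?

Against Up, the column player earns 7 from Left and -3 from Right.
So Left is the best response.

Left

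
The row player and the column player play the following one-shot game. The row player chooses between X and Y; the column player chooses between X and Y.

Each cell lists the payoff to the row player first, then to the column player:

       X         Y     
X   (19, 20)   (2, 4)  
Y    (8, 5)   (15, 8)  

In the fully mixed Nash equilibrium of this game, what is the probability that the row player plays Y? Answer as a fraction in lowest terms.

16/19

Let p be the probability that the row player plays X. In a completely mixed equilibrium, the column player must be indifferent between X and Y.
The column player's expected payoff from X is 20p + 5(1−p); from Y it is 4p + 8(1−p).
Setting these equal: 15p + 5 = −4p + 8, so p = 3/19.
Therefore the row player plays Y with probability 1 − 3/19 = 16/19.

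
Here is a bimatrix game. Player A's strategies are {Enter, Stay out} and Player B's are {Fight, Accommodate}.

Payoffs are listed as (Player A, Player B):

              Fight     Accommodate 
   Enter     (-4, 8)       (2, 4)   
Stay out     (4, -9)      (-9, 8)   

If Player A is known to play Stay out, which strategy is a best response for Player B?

Accommodate

Against Stay out, Player B earns -9 from Fight and 8 from Accommodate.
So Accommodate is the best response.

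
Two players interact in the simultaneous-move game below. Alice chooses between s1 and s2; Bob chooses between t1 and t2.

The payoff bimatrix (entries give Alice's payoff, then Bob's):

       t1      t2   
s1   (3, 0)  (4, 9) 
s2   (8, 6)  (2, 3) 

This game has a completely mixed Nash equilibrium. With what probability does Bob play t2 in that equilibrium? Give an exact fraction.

5/7

Let q be the probability that Bob plays t1. In a completely mixed equilibrium, Alice must be indifferent between s1 and s2.
Alice's expected payoff from s1 is 3q + 4(1−q); from s2 it is 8q + 2(1−q).
Setting these equal: −q + 4 = 6q + 2, so q = 2/7.
Therefore Bob plays t2 with probability 1 − 2/7 = 5/7.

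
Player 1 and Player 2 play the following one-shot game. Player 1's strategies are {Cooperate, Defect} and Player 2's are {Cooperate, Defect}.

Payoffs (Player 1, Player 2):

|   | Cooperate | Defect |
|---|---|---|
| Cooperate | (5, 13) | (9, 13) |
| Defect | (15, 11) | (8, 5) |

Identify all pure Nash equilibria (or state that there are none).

(Cooperate, Defect) and (Defect, Cooperate)

(Cooperate, Cooperate): Player 1 prefers Defect (15 > 5) — not an equilibrium.
(Cooperate, Defect): Player 1 gets 9 ≥ 8 from Defect, and Player 2 gets 13 ≥ 13 from Cooperate — Nash equilibrium.
(Defect, Cooperate): Player 1 gets 15 ≥ 5 from Cooperate, and Player 2 gets 11 ≥ 5 from Defect — Nash equilibrium.
(Defect, Defect): Player 1 prefers Cooperate (9 > 8); Player 2 prefers Cooperate (11 > 5) — not an equilibrium.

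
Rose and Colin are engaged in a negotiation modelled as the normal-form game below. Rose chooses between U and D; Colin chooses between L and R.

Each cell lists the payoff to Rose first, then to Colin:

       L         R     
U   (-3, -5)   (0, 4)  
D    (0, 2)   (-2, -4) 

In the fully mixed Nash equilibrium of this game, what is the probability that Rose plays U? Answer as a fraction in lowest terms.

2/5

Let p be the probability that Rose plays U. In a completely mixed equilibrium, Colin must be indifferent between L and R.
Colin's expected payoff from L is −5p + 2(1−p); from R it is 4p − 4(1−p).
Setting these equal: −7p + 2 = 8p − 4, so p = 2/5.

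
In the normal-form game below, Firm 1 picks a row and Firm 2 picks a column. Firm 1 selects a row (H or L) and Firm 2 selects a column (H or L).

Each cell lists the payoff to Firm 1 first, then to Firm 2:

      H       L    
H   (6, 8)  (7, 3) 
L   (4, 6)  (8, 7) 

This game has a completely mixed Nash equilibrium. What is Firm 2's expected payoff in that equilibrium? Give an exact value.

19/3

First find x, the probability Firm 1 plays H, from Firm 2's indifference between H and L: 8x + 6(1−x) = 3x + 7(1−x), giving x = 1/6.
Since Firm 2 is indifferent in equilibrium, Firm 2's expected payoff equals the payoff from either column against (1/6, 5/6). Using H: 8(1/6) + 6(5/6) = 19/3.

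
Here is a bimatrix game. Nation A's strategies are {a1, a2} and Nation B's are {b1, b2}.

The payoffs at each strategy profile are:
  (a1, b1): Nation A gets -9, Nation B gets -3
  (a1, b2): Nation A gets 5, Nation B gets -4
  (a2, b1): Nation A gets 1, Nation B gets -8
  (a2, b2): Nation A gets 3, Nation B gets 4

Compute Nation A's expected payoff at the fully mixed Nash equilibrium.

First find y, the probability Nation B plays b1, from Nation A's indifference between a1 and a2: −9y + 5(1−y) = y + 3(1−y), giving y = 1/6.
Since Nation A is indifferent in equilibrium, Nation A's expected payoff equals the payoff from either row against (1/6, 5/6). Using a1: −9(1/6) + 5(5/6) = 8/3.

8/3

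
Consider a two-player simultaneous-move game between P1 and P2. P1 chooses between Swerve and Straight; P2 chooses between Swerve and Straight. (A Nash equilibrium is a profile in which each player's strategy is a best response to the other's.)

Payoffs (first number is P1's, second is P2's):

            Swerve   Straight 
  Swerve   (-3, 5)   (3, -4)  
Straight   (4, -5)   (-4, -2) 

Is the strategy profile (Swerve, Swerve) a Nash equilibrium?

At (Swerve, Swerve), P1 earns -3; switching to Straight would give 4, so P1 would deviate.
P2 earns 5; switching to Straight would give -4, so P2 has no profitable deviation.
Since at least one player can profitably deviate, this is not a Nash equilibrium.

No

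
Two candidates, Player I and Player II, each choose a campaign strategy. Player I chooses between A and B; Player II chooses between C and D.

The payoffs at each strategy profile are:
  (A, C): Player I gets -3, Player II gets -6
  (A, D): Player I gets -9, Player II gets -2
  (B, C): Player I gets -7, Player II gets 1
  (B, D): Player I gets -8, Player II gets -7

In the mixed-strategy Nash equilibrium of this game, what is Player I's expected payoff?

-39/5

First find y, the probability Player II plays C, from Player I's indifference between A and B: −3y − 9(1−y) = −7y − 8(1−y), giving y = 1/5.
Since Player I is indifferent in equilibrium, Player I's expected payoff equals the payoff from either row against (1/5, 4/5). Using A: −3(1/5) − 9(4/5) = -39/5.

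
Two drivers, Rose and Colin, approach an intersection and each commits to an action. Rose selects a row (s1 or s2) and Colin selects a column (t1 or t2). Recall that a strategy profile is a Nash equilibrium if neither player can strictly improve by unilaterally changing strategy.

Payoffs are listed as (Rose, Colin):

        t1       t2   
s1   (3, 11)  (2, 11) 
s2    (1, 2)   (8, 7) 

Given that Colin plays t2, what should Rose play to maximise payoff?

s2

Against t2, Rose earns 2 from s1 and 8 from s2.
So s2 is the best response.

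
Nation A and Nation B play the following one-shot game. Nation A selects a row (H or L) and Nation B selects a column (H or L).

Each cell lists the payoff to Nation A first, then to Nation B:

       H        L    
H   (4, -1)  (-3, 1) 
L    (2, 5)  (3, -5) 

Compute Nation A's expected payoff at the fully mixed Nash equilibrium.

9/4

First find q, the probability Nation B plays H, from Nation A's indifference between H and L: 4q − 3(1−q) = 2q + 3(1−q), giving q = 3/4.
Since Nation A is indifferent in equilibrium, Nation A's expected payoff equals the payoff from either row against (3/4, 1/4). Using H: 4(3/4) − 3(1/4) = 9/4.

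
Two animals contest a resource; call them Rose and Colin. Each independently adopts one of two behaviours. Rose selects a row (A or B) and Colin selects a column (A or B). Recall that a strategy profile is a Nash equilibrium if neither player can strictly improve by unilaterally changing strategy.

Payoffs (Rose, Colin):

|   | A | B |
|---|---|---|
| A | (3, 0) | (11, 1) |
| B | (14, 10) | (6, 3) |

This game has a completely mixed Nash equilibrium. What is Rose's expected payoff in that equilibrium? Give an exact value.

First find y, the probability Colin plays A, from Rose's indifference between A and B: 3y + 11(1−y) = 14y + 6(1−y), giving y = 5/16.
Since Rose is indifferent in equilibrium, Rose's expected payoff equals the payoff from either row against (5/16, 11/16). Using A: 3(5/16) + 11(11/16) = 17/2.

17/2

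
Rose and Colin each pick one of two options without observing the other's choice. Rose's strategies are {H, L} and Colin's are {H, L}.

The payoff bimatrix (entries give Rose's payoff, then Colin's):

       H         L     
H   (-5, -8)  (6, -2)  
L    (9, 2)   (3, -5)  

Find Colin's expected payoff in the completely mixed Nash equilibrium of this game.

-44/13

First find x, the probability Rose plays H, from Colin's indifference between H and L: −8x + 2(1−x) = −2x − 5(1−x), giving x = 7/13.
Since Colin is indifferent in equilibrium, Colin's expected payoff equals the payoff from either column against (7/13, 6/13). Using H: −8(7/13) + 2(6/13) = -44/13.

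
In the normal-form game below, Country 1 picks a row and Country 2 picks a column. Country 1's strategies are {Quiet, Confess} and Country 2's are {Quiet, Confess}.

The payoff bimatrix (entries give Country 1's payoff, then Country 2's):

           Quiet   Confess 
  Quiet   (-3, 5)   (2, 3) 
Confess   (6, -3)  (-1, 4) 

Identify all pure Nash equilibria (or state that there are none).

(Quiet, Quiet): Country 1 prefers Confess (6 > -3) — not an equilibrium.
(Quiet, Confess): Country 2 prefers Quiet (5 > 3) — not an equilibrium.
(Confess, Quiet): Country 2 prefers Confess (4 > -3) — not an equilibrium.
(Confess, Confess): Country 1 prefers Quiet (2 > -1) — not an equilibrium.

none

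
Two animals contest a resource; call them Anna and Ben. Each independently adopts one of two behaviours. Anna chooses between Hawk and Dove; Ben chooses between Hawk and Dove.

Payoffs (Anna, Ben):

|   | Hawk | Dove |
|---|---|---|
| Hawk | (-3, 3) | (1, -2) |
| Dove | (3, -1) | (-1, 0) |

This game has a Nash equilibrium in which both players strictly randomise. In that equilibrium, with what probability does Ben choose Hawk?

Let q be the probability that Ben plays Hawk. In a completely mixed equilibrium, Anna must be indifferent between Hawk and Dove.
Anna's expected payoff from Hawk is −3q + (1−q); from Dove it is 3q − (1−q).
Setting these equal: −4q + 1 = 4q − 1, so q = 1/4.

1/4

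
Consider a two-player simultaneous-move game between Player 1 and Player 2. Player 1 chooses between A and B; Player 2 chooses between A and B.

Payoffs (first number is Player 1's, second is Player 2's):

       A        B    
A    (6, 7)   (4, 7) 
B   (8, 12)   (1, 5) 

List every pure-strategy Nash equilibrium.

(A, A): Player 1 prefers B (8 > 6) — not an equilibrium.
(A, B): Player 1 gets 4 ≥ 1 from B, and Player 2 gets 7 ≥ 7 from A — Nash equilibrium.
(B, A): Player 1 gets 8 ≥ 6 from A, and Player 2 gets 12 ≥ 5 from B — Nash equilibrium.
(B, B): Player 1 prefers A (4 > 1); Player 2 prefers A (12 > 5) — not an equilibrium.

(A, B) and (B, A)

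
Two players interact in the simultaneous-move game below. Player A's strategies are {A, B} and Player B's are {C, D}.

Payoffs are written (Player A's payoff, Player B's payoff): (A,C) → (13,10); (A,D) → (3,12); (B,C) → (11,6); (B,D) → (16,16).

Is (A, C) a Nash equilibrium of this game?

No

At (A, C), Player A earns 13; switching to B would give 11, so Player A has no profitable deviation.
Player B earns 10; switching to D would give 12, so Player B would deviate.
Since at least one player can profitably deviate, this is not a Nash equilibrium.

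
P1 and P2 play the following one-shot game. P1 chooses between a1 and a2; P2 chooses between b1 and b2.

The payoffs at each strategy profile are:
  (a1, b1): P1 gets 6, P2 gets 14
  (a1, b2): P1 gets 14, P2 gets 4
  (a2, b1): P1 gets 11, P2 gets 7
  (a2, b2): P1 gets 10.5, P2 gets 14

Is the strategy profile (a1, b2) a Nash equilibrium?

No

At (a1, b2), P1 earns 14; switching to a2 would give 10.5, so P1 has no profitable deviation.
P2 earns 4; switching to b1 would give 14, so P2 would deviate.
Since at least one player can profitably deviate, this is not a Nash equilibrium.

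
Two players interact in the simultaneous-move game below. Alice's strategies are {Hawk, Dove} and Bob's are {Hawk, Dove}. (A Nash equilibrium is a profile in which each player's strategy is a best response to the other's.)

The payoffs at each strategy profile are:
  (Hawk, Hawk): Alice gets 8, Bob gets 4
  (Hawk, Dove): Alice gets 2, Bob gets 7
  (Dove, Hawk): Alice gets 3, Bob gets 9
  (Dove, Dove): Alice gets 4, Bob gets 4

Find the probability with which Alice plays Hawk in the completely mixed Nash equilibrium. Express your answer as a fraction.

Let r be the probability that Alice plays Hawk. In a completely mixed equilibrium, Bob must be indifferent between Hawk and Dove.
Bob's expected payoff from Hawk is 4r + 9(1−r); from Dove it is 7r + 4(1−r).
Setting these equal: −5r + 9 = 3r + 4, so r = 5/8.

5/8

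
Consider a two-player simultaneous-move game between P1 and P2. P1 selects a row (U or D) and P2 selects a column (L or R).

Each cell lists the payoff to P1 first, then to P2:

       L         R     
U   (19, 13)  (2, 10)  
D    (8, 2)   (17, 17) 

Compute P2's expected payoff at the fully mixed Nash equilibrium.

First find x, the probability P1 plays U, from P2's indifference between L and R: 13x + 2(1−x) = 10x + 17(1−x), giving x = 5/6.
Since P2 is indifferent in equilibrium, P2's expected payoff equals the payoff from either column against (5/6, 1/6). Using L: 13(5/6) + 2(1/6) = 67/6.

67/6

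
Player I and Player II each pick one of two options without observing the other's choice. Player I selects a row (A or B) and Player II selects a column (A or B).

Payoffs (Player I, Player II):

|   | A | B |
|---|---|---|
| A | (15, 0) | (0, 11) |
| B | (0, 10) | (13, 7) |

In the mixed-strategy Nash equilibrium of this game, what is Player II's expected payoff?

55/7

First find p, the probability Player I plays A, from Player II's indifference between A and B: 10(1−p) = 11p + 7(1−p), giving p = 3/14.
Since Player II is indifferent in equilibrium, Player II's expected payoff equals the payoff from either column against (3/14, 11/14). Using A: 10(11/14) = 55/7.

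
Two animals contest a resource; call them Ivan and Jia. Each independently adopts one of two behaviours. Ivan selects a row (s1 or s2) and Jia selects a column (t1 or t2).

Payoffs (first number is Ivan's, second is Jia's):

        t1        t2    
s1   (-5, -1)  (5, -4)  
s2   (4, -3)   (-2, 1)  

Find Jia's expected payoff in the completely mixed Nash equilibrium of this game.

First find x, the probability Ivan plays s1, from Jia's indifference between t1 and t2: −x − 3(1−x) = −4x + (1−x), giving x = 4/7.
Since Jia is indifferent in equilibrium, Jia's expected payoff equals the payoff from either column against (4/7, 3/7). Using t1: −(4/7) − 3(3/7) = -13/7.

-13/7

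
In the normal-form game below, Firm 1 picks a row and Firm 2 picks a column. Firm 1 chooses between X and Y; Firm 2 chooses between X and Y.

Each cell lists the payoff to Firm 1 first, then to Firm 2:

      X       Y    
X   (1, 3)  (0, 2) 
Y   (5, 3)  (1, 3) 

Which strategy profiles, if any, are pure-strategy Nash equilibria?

(Y, X) and (Y, Y)

(X, X): Firm 1 prefers Y (5 > 1) — not an equilibrium.
(X, Y): Firm 1 prefers Y (1 > 0); Firm 2 prefers X (3 > 2) — not an equilibrium.
(Y, X): Firm 1 gets 5 ≥ 1 from X, and Firm 2 gets 3 ≥ 3 from Y — Nash equilibrium.
(Y, Y): Firm 1 gets 1 ≥ 0 from X, and Firm 2 gets 3 ≥ 3 from X — Nash equilibrium.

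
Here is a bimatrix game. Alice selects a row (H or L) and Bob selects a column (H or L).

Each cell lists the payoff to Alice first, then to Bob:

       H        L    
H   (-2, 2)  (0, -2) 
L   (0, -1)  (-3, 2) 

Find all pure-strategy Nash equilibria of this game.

none

(H, H): Alice prefers L (0 > -2) — not an equilibrium.
(H, L): Bob prefers H (2 > -2) — not an equilibrium.
(L, H): Bob prefers L (2 > -1) — not an equilibrium.
(L, L): Alice prefers H (0 > -3) — not an equilibrium.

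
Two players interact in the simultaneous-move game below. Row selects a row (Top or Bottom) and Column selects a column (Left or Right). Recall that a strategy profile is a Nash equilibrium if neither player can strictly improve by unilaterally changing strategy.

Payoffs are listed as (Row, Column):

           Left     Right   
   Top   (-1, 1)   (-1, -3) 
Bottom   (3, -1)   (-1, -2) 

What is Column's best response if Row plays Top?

Against Top, Column earns 1 from Left and -3 from Right.
So Left is the best response.

Left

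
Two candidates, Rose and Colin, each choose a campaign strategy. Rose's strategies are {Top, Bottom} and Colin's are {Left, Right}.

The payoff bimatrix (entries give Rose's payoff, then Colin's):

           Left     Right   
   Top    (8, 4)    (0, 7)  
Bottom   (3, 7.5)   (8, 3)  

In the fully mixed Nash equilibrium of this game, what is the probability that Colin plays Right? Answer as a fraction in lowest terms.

Let y be the probability that Colin plays Left. In a completely mixed equilibrium, Rose must be indifferent between Top and Bottom.
Rose's expected payoff from Top is 8y; from Bottom it is 3y + 8(1−y).
Setting these equal: 8y = −5y + 8, so y = 8/13.
Therefore Colin plays Right with probability 1 − 8/13 = 5/13.

5/13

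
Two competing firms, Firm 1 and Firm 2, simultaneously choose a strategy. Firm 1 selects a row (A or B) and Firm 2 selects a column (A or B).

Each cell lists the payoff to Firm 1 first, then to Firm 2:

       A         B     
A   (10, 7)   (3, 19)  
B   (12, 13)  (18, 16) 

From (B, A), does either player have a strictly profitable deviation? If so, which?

Firm 2

Firm 1 at (B, A) earns 12; deviating to A yields 10 — not better.
Firm 2 earns 13; deviating to B yields 16 — a strict improvement.
Only Firm 2 has a strictly profitable deviation.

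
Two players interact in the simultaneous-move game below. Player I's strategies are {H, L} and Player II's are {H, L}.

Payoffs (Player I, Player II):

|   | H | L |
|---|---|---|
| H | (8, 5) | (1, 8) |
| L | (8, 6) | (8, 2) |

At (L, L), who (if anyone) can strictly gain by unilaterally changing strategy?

Player II

Player I at (L, L) earns 8; deviating to H yields 1 — not better.
Player II earns 2; deviating to H yields 6 — a strict improvement.
Only Player II has a strictly profitable deviation.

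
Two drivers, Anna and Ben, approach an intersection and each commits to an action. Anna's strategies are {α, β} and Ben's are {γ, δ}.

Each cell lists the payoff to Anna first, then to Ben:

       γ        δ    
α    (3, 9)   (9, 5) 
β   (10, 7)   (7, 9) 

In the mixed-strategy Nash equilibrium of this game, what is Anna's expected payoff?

First find y, the probability Ben plays γ, from Anna's indifference between α and β: 3y + 9(1−y) = 10y + 7(1−y), giving y = 2/9.
Since Anna is indifferent in equilibrium, Anna's expected payoff equals the payoff from either row against (2/9, 7/9). Using α: 3(2/9) + 9(7/9) = 23/3.

23/3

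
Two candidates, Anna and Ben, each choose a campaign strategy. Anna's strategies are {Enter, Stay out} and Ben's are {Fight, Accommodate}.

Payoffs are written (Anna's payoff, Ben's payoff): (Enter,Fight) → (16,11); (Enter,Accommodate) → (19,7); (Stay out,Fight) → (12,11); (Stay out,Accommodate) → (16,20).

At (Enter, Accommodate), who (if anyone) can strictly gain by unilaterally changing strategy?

Anna at (Enter, Accommodate) earns 19; deviating to Stay out yields 16 — not better.
Ben earns 7; deviating to Fight yields 11 — a strict improvement.
Only Ben has a strictly profitable deviation.

Ben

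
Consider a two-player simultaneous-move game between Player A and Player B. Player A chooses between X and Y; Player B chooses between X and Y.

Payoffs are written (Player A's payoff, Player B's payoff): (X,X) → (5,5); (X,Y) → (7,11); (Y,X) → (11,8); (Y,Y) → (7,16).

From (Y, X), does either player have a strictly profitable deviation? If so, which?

Player B

Player A at (Y, X) earns 11; deviating to X yields 5 — not better.
Player B earns 8; deviating to Y yields 16 — a strict improvement.
Only Player B has a strictly profitable deviation.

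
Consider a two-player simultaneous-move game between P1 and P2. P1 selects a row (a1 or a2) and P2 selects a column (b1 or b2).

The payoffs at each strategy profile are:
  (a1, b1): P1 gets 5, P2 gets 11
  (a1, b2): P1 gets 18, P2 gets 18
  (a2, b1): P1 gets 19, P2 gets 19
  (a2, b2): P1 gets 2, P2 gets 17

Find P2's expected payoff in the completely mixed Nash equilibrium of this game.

155/9

First find p, the probability P1 plays a1, from P2's indifference between b1 and b2: 11p + 19(1−p) = 18p + 17(1−p), giving p = 2/9.
Since P2 is indifferent in equilibrium, P2's expected payoff equals the payoff from either column against (2/9, 7/9). Using b1: 11(2/9) + 19(7/9) = 155/9.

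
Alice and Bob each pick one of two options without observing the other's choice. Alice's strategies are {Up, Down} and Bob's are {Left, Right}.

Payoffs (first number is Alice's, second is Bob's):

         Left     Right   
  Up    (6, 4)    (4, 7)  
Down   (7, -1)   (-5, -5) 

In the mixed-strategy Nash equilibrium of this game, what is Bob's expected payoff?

First find x, the probability Alice plays Up, from Bob's indifference between Left and Right: 4x − (1−x) = 7x − 5(1−x), giving x = 4/7.
Since Bob is indifferent in equilibrium, Bob's expected payoff equals the payoff from either column against (4/7, 3/7). Using Left: 4(4/7) − (3/7) = 13/7.

13/7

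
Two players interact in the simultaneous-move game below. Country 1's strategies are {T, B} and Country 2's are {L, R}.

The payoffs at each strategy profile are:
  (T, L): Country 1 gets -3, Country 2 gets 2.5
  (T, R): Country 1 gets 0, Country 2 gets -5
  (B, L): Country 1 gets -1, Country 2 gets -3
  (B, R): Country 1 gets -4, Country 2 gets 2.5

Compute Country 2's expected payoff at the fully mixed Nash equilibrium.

First find p, the probability Country 1 plays T, from Country 2's indifference between L and R: 2.5p − 3(1−p) = −5p + 2.5(1−p), giving p = 11/26.
Since Country 2 is indifferent in equilibrium, Country 2's expected payoff equals the payoff from either column against (11/26, 15/26). Using L: 2.5(11/26) − 3(15/26) = -35/52.

-35/52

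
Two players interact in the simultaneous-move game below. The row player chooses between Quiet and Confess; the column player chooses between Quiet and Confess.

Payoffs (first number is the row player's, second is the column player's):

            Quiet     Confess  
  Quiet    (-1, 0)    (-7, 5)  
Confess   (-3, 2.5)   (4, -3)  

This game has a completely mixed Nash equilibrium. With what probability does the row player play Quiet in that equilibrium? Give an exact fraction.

Let x be the probability that the row player plays Quiet. In a completely mixed equilibrium, the column player must be indifferent between Quiet and Confess.
The column player's expected payoff from Quiet is 2.5(1−x); from Confess it is 5x − 3(1−x).
Setting these equal: −2.5x + 2.5 = 8x − 3, so x = 11/21.

11/21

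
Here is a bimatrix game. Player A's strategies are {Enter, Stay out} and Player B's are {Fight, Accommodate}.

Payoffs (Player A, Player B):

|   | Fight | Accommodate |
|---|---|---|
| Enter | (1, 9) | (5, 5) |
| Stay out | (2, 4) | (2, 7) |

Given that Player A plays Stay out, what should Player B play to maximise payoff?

Accommodate

Against Stay out, Player B earns 4 from Fight and 7 from Accommodate.
So Accommodate is the best response.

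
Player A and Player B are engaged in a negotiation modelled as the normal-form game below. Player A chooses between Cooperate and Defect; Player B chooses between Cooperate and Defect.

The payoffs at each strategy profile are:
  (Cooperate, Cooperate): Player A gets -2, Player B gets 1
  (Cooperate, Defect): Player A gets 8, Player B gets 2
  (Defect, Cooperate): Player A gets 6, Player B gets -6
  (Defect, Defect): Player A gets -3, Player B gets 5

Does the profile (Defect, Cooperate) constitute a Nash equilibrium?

No

At (Defect, Cooperate), Player A earns 6; switching to Cooperate would give -2, so Player A has no profitable deviation.
Player B earns -6; switching to Defect would give 5, so Player B would deviate.
Since at least one player can profitably deviate, this is not a Nash equilibrium.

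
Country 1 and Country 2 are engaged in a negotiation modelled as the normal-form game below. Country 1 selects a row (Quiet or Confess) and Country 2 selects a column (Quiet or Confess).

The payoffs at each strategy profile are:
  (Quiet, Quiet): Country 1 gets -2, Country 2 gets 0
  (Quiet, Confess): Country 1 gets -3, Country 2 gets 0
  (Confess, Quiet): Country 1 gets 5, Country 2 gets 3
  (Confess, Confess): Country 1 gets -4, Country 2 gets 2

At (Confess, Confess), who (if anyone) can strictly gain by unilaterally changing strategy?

Country 1 at (Confess, Confess) earns -4; deviating to Quiet yields -3 — a strict improvement.
Country 2 earns 2; deviating to Quiet yields 3 — a strict improvement.
Both Country 1 and Country 2 have strictly profitable deviations.

Both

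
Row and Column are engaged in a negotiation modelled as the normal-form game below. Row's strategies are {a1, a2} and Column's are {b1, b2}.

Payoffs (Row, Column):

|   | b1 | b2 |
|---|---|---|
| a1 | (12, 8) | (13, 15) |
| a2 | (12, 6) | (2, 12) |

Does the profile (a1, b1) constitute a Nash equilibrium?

No

At (a1, b1), Row earns 12; switching to a2 would give 12, so Row has no profitable deviation.
Column earns 8; switching to b2 would give 15, so Column would deviate.
Since at least one player can profitably deviate, this is not a Nash equilibrium.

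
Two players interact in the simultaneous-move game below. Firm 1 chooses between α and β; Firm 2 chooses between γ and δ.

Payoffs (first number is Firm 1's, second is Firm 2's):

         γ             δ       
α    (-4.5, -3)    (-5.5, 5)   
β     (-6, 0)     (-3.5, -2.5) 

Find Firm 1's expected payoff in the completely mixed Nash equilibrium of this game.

-69/14

First find q, the probability Firm 2 plays γ, from Firm 1's indifference between α and β: −4.5q − 5.5(1−q) = −6q − 3.5(1−q), giving q = 4/7.
Since Firm 1 is indifferent in equilibrium, Firm 1's expected payoff equals the payoff from either row against (4/7, 3/7). Using α: −4.5(4/7) − 5.5(3/7) = -69/14.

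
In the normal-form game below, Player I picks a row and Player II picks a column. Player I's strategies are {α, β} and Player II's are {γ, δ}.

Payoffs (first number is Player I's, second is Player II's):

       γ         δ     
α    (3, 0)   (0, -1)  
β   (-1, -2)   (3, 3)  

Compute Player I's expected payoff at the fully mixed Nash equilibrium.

9/7

First find q, the probability Player II plays γ, from Player I's indifference between α and β: 3q = −q + 3(1−q), giving q = 3/7.
Since Player I is indifferent in equilibrium, Player I's expected payoff equals the payoff from either row against (3/7, 4/7). Using α: 3(3/7) = 9/7.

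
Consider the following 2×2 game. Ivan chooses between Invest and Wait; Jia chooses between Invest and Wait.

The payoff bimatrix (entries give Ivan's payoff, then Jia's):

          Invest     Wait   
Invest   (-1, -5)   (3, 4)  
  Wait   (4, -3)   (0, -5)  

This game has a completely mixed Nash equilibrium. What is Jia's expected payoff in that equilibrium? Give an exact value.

-37/11

First find p, the probability Ivan plays Invest, from Jia's indifference between Invest and Wait: −5p − 3(1−p) = 4p − 5(1−p), giving p = 2/11.
Since Jia is indifferent in equilibrium, Jia's expected payoff equals the payoff from either column against (2/11, 9/11). Using Invest: −5(2/11) − 3(9/11) = -37/11.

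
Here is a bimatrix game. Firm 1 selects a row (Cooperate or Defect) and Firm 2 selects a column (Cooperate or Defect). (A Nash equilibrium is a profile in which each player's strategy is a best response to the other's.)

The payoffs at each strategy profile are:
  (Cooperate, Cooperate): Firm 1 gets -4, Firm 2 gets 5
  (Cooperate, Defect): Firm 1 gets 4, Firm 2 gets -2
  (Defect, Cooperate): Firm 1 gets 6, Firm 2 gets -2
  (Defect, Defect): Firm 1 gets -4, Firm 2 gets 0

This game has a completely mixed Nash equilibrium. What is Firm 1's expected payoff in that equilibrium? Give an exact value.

First find q, the probability Firm 2 plays Cooperate, from Firm 1's indifference between Cooperate and Defect: −4q + 4(1−q) = 6q − 4(1−q), giving q = 4/9.
Since Firm 1 is indifferent in equilibrium, Firm 1's expected payoff equals the payoff from either row against (4/9, 5/9). Using Cooperate: −4(4/9) + 4(5/9) = 4/9.

4/9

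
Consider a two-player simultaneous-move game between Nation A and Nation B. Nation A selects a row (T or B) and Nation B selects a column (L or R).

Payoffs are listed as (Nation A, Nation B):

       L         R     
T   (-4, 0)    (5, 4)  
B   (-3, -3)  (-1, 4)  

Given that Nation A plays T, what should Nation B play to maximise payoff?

R

Against T, Nation B earns 0 from L and 4 from R.
So R is the best response.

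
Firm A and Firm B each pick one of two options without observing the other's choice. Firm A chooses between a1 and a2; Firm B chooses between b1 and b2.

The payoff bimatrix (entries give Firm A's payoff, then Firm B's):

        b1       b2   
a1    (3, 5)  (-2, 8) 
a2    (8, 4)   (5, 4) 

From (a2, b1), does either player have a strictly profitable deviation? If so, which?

Neither

Firm A at (a2, b1) earns 8; deviating to a1 yields 3 — not better.
Firm B earns 4; deviating to b2 yields 4 — not better.
Neither player can strictly improve; the profile is a Nash equilibrium.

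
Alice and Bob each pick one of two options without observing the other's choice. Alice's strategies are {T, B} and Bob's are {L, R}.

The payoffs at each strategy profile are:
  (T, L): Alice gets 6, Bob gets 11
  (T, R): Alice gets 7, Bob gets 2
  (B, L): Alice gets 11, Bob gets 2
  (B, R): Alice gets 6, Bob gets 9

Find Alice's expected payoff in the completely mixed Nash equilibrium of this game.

First find y, the probability Bob plays L, from Alice's indifference between T and B: 6y + 7(1−y) = 11y + 6(1−y), giving y = 1/6.
Since Alice is indifferent in equilibrium, Alice's expected payoff equals the payoff from either row against (1/6, 5/6). Using T: 6(1/6) + 7(5/6) = 41/6.

41/6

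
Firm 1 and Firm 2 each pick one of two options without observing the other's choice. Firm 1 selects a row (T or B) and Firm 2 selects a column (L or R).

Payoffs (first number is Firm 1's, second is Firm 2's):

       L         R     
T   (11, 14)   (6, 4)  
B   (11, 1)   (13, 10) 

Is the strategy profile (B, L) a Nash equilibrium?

At (B, L), Firm 1 earns 11; switching to T would give 11, so Firm 1 has no profitable deviation.
Firm 2 earns 1; switching to R would give 10, so Firm 2 would deviate.
Since at least one player can profitably deviate, this is not a Nash equilibrium.

No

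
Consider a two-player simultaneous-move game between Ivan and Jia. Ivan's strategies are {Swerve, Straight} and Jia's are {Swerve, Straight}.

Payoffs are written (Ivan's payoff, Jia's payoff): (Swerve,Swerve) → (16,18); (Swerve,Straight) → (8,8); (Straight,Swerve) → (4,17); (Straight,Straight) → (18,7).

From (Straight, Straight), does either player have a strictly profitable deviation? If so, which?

Ivan at (Straight, Straight) earns 18; deviating to Swerve yields 8 — not better.
Jia earns 7; deviating to Swerve yields 17 — a strict improvement.
Only Jia has a strictly profitable deviation.

Jia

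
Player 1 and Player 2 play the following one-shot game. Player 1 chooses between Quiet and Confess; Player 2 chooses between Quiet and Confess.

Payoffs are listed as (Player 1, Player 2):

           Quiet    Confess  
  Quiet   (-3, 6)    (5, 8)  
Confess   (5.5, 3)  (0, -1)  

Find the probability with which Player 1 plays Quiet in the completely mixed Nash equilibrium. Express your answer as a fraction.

2/3

Let r be the probability that Player 1 plays Quiet. In a completely mixed equilibrium, Player 2 must be indifferent between Quiet and Confess.
Player 2's expected payoff from Quiet is 6r + 3(1−r); from Confess it is 8r − (1−r).
Setting these equal: 3r + 3 = 9r − 1, so r = 2/3.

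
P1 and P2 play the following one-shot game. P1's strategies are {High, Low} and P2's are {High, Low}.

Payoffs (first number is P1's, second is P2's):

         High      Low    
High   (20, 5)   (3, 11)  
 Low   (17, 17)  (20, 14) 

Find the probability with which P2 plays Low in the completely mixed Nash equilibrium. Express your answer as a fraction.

3/20

Let c be the probability that P2 plays High. In a completely mixed equilibrium, P1 must be indifferent between High and Low.
P1's expected payoff from High is 20c + 3(1−c); from Low it is 17c + 20(1−c).
Setting these equal: 17c + 3 = −3c + 20, so c = 17/20.
Therefore P2 plays Low with probability 1 − 17/20 = 3/20.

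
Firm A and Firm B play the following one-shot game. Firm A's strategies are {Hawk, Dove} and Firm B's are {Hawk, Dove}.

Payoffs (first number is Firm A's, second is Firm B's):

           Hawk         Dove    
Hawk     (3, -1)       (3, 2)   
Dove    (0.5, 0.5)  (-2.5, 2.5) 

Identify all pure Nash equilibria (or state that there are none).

(Hawk, Dove)

(Hawk, Hawk): Firm B prefers Dove (2 > -1) — not an equilibrium.
(Hawk, Dove): Firm A gets 3 ≥ -2.5 from Dove, and Firm B gets 2 ≥ -1 from Hawk — Nash equilibrium.
(Dove, Hawk): Firm A prefers Hawk (3 > 0.5); Firm B prefers Dove (2.5 > 0.5) — not an equilibrium.
(Dove, Dove): Firm A prefers Hawk (3 > -2.5) — not an equilibrium.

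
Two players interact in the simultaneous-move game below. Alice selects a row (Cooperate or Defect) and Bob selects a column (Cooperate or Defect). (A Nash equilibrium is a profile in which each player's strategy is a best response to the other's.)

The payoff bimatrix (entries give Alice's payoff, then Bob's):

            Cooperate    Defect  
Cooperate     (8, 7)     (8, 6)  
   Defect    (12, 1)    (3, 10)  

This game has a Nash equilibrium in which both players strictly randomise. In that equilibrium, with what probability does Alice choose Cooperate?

Let x be the probability that Alice plays Cooperate. In a completely mixed equilibrium, Bob must be indifferent between Cooperate and Defect.
Bob's expected payoff from Cooperate is 7x + (1−x); from Defect it is 6x + 10(1−x).
Setting these equal: 6x + 1 = −4x + 10, so x = 9/10.

9/10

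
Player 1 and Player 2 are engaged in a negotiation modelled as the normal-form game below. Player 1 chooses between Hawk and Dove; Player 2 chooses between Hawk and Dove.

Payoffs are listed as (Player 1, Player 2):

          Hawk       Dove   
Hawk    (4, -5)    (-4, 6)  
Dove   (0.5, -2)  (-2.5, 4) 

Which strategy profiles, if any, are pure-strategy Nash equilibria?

(Dove, Dove)

(Hawk, Hawk): Player 2 prefers Dove (6 > -5) — not an equilibrium.
(Hawk, Dove): Player 1 prefers Dove (-2.5 > -4) — not an equilibrium.
(Dove, Hawk): Player 1 prefers Hawk (4 > 0.5); Player 2 prefers Dove (4 > -2) — not an equilibrium.
(Dove, Dove): Player 1 gets -2.5 ≥ -4 from Hawk, and Player 2 gets 4 ≥ -2 from Hawk — Nash equilibrium.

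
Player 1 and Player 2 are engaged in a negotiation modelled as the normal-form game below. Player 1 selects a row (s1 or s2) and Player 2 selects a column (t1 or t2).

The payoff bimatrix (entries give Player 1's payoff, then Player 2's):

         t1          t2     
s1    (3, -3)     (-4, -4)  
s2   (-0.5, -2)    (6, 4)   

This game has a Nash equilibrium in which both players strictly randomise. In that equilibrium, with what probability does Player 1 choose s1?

6/7

Let p be the probability that Player 1 plays s1. In a completely mixed equilibrium, Player 2 must be indifferent between t1 and t2.
Player 2's expected payoff from t1 is −3p − 2(1−p); from t2 it is −4p + 4(1−p).
Setting these equal: −p − 2 = −8p + 4, so p = 6/7.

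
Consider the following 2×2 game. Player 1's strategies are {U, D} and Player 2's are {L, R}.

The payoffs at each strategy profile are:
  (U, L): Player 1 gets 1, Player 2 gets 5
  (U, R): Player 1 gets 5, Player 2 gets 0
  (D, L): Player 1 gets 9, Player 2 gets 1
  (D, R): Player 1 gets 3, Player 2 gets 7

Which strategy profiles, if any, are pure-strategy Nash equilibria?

none

(U, L): Player 1 prefers D (9 > 1) — not an equilibrium.
(U, R): Player 2 prefers L (5 > 0) — not an equilibrium.
(D, L): Player 2 prefers R (7 > 1) — not an equilibrium.
(D, R): Player 1 prefers U (5 > 3) — not an equilibrium.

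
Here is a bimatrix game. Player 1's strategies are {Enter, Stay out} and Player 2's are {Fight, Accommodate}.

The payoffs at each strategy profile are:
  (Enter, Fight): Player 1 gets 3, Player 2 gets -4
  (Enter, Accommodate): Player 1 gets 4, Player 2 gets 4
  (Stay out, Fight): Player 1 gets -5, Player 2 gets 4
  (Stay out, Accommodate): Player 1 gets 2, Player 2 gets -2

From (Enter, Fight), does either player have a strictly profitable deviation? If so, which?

Player 1 at (Enter, Fight) earns 3; deviating to Stay out yields -5 — not better.
Player 2 earns -4; deviating to Accommodate yields 4 — a strict improvement.
Only Player 2 has a strictly profitable deviation.

Player 2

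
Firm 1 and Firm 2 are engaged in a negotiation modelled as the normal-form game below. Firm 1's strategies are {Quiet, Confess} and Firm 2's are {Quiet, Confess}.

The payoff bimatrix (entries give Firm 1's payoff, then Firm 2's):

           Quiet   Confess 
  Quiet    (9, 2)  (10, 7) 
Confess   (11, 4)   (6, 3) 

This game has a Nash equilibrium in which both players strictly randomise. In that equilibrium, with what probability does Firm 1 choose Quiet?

Let p be the probability that Firm 1 plays Quiet. In a completely mixed equilibrium, Firm 2 must be indifferent between Quiet and Confess.
Firm 2's expected payoff from Quiet is 2p + 4(1−p); from Confess it is 7p + 3(1−p).
Setting these equal: −2p + 4 = 4p + 3, so p = 1/6.

1/6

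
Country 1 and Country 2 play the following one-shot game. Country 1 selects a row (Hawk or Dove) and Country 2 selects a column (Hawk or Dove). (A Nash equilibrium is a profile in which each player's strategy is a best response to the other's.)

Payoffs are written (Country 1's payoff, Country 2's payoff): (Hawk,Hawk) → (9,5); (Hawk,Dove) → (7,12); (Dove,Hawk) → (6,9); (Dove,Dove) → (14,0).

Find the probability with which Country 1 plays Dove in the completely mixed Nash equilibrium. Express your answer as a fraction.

7/16

Let x be the probability that Country 1 plays Hawk. In a completely mixed equilibrium, Country 2 must be indifferent between Hawk and Dove.
Country 2's expected payoff from Hawk is 5x + 9(1−x); from Dove it is 12x.
Setting these equal: −4x + 9 = 12x, so x = 9/16.
Therefore Country 1 plays Dove with probability 1 − 9/16 = 7/16.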